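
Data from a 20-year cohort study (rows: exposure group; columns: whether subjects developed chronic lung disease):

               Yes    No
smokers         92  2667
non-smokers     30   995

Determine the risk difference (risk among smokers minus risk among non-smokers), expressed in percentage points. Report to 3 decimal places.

risk, smokers = 92/2759 = 0.03335
risk, non-smokers = 30/1025 = 0.02927
risk difference = 0.03335 − 0.02927 = 0.00408 → 0.408 percentage points

RD ≈ 0.408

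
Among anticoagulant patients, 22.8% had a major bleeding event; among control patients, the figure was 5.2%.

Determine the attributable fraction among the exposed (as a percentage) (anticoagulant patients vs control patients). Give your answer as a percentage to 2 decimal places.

AR% = (0.2280 − 0.0520) / 0.2280 = 0.7719 → 77.19%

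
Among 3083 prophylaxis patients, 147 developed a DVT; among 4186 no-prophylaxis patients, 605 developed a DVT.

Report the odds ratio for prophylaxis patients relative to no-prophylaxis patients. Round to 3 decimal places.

OR = (147 × 3581) / (2936 × 605) = 526407/1776280 ≈ 0.296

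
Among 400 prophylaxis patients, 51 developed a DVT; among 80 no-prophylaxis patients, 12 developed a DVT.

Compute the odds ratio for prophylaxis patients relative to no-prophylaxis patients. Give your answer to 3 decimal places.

0.828

odds, prophylaxis patients = 51/349 = 0.1461
odds, no-prophylaxis patients = 12/68 = 0.1765
OR = 0.1461 / 0.1765 = 0.828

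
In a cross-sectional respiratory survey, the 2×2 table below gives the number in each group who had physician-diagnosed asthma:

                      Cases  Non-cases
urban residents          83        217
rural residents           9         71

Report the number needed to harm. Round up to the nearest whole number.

risk, urban residents = 83/300 = 0.276667
risk, rural residents = 9/80 = 0.112500
absolute risk difference = 0.164167
1 / 0.164167 = 6.091 → round up → 7

7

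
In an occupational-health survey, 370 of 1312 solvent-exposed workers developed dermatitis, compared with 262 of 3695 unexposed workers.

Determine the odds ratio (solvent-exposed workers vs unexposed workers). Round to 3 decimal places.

OR = (370 × 3433) / (942 × 262) = 1270210/246804 ≈ 5.147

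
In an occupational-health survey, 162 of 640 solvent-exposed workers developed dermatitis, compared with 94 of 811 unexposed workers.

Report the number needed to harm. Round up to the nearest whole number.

8

risk, solvent-exposed workers = 162/640 = 0.253125
risk, unexposed workers = 94/811 = 0.115906
absolute risk difference = 0.137219
1 / 0.137219 = 7.288 → round up → 8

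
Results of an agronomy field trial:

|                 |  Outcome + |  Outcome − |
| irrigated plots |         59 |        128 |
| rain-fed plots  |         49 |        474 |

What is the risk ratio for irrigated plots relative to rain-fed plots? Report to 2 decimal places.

risk, irrigated plots = 59/187 = 0.3155
risk, rain-fed plots = 49/523 = 0.0937
RR = 0.3155 / 0.0937 = 3.37

RR: 3.37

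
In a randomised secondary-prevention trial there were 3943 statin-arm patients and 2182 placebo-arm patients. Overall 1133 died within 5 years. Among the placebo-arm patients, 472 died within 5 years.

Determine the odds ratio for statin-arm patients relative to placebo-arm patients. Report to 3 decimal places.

statin-arm patients with the outcome: 1133 − 472 = 661
statin-arm patients without the outcome: 3943 − 661 = 3282
placebo-arm patients without the outcome: 2182 − 472 = 1710
OR = (661 × 1710) / (3282 × 472) = 1130310/1549104 ≈ 0.730

OR ≈ 0.730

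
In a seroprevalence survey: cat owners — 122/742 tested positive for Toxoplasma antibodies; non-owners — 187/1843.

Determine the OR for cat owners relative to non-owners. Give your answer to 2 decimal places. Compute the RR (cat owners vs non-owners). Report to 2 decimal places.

OR = (122 × 1656) / (620 × 187) = 202032/115940 ≈ 1.74
risk, cat owners = 122/742 = 0.1644
risk, non-owners = 187/1843 = 0.1015
RR = 0.1644 / 0.1015 = 1.62

OR = 1.74; RR = 1.62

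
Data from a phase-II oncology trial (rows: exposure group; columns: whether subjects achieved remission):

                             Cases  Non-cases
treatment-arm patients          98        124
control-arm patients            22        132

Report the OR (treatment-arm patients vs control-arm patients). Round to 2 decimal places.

4.74

odds, treatment-arm patients = 98/124 = 0.7903
odds, control-arm patients = 22/132 = 0.1667
OR = 0.7903 / 0.1667 = 4.74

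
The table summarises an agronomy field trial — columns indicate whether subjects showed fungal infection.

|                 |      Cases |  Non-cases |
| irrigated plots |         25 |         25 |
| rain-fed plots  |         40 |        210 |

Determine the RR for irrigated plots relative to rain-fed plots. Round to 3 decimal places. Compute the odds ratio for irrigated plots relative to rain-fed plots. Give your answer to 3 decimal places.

risk, irrigated plots = 25/50 = 0.5000
risk, rain-fed plots = 40/250 = 0.1600
RR = 0.5000 / 0.1600 = 3.125
OR = (25 × 210) / (25 × 40) = 5250/1000 ≈ 5.250

RR = 3.125; OR = 5.250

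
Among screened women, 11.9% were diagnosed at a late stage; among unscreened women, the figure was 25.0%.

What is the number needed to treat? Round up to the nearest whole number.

absolute risk difference = 0.131000
1 / 0.131000 = 7.634 → round up → 8

8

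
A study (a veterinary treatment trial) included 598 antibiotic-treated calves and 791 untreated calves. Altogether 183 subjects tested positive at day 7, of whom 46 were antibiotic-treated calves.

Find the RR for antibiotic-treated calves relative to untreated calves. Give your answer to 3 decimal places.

antibiotic-treated calves without the outcome: 598 − 46 = 552
untreated calves with the outcome: 183 − 46 = 137
untreated calves without the outcome: 791 − 137 = 654
risk, antibiotic-treated calves = 46/598 = 0.0769
risk, untreated calves = 137/791 = 0.1732
RR = 0.0769 / 0.1732 = 0.444

RR: 0.444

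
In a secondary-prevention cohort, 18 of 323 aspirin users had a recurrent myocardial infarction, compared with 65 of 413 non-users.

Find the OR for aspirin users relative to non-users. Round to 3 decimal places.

odds, aspirin users = 18/305 = 0.0590
odds, non-users = 65/348 = 0.1868
OR = 0.0590 / 0.1868 = 0.316

OR ≈ 0.316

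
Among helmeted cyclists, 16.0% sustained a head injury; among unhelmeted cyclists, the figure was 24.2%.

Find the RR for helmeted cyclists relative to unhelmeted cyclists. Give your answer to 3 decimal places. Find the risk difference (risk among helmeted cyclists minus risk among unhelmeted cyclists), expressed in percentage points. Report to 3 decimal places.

RR = 0.1600 / 0.2420 = 0.661
risk difference = 0.1600 − 0.2420 = -0.0820 → -8.200 percentage points

RR = 0.661; RD = -8.200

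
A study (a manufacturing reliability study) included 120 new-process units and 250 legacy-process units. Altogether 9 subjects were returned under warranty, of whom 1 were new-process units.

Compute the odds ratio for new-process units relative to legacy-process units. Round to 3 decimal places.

0.254

new-process units without the outcome: 120 − 1 = 119
legacy-process units with the outcome: 9 − 1 = 8
legacy-process units without the outcome: 250 − 8 = 242
odds, new-process units = 1/119 = 0.00840
odds, legacy-process units = 8/242 = 0.03306
OR = 0.00840 / 0.03306 = 0.254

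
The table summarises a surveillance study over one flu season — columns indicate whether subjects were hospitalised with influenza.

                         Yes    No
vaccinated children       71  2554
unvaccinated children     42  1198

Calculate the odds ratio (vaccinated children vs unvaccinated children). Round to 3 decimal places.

OR = (71 × 1198) / (2554 × 42) = 85058/107268 ≈ 0.793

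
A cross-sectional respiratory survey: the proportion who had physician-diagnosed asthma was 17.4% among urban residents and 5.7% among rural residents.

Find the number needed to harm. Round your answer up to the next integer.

absolute risk difference = 0.117000
1 / 0.117000 = 8.547 → round up → 9

9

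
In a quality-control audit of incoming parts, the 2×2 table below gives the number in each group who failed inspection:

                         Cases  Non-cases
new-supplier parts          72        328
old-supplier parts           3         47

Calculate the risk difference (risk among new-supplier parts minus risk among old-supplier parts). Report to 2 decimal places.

risk, new-supplier parts = 72/400 = 0.1800
risk, old-supplier parts = 3/50 = 0.0600
risk difference = 0.1800 − 0.0600 = 0.12

RD = 0.12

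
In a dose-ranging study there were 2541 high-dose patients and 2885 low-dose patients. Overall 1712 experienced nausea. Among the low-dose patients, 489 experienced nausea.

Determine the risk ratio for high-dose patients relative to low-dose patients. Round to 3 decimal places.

2.840

high-dose patients with the outcome: 1712 − 489 = 1223
high-dose patients without the outcome: 2541 − 1223 = 1318
low-dose patients without the outcome: 2885 − 489 = 2396
risk, high-dose patients = 1223/2541 = 0.4813
risk, low-dose patients = 489/2885 = 0.1695
RR = 0.4813 / 0.1695 = 2.840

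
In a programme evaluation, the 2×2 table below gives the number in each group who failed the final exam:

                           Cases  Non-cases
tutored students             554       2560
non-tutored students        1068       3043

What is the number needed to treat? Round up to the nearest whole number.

risk, tutored students = 554/3114 = 0.177906
risk, non-tutored students = 1068/4111 = 0.259791
absolute risk difference = 0.081885
1 / 0.081885 = 12.212 → round up → 13

13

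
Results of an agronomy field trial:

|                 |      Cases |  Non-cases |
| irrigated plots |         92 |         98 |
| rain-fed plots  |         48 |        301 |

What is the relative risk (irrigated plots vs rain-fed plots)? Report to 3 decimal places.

RR = 3.521

risk, irrigated plots = 92/190 = 0.4842
risk, rain-fed plots = 48/349 = 0.1375
RR = 0.4842 / 0.1375 = 3.521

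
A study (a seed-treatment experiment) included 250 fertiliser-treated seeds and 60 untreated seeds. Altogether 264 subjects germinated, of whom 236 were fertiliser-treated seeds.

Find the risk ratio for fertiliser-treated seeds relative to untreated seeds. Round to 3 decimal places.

fertiliser-treated seeds without the outcome: 250 − 236 = 14
untreated seeds with the outcome: 264 − 236 = 28
untreated seeds without the outcome: 60 − 28 = 32
risk, fertiliser-treated seeds = 236/250 = 0.9440
risk, untreated seeds = 28/60 = 0.4667
RR = 0.9440 / 0.4667 = 2.023

RR: 2.023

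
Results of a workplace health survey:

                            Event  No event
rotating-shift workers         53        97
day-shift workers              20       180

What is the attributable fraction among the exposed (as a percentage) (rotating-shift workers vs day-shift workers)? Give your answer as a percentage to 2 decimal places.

AR% ≈ 71.70%

risk, rotating-shift workers = 53/150 = 0.3533
risk, day-shift workers = 20/200 = 0.1000
AR% = (0.3533 − 0.1000) / 0.3533 = 0.7170 → 71.70%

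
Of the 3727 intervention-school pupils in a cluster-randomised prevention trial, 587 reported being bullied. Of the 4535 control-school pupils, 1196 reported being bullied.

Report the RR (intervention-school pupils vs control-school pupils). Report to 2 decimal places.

RR: 0.60

risk, intervention-school pupils = 587/3727 = 0.1575
risk, control-school pupils = 1196/4535 = 0.2637
RR = 0.1575 / 0.2637 = 0.60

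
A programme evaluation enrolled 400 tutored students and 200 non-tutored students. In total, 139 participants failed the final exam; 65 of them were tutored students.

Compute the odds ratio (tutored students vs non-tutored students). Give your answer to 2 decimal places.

0.33

tutored students without the outcome: 400 − 65 = 335
non-tutored students with the outcome: 139 − 65 = 74
non-tutored students without the outcome: 200 − 74 = 126
OR = (65 × 126) / (335 × 74) = 8190/24790 ≈ 0.33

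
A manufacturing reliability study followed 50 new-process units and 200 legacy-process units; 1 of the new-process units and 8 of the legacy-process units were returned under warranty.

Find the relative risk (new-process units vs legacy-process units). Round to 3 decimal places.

RR: 0.500

risk, new-process units = 1/50 = 0.02000
risk, legacy-process units = 8/200 = 0.04000
RR = 0.02000 / 0.04000 = 0.500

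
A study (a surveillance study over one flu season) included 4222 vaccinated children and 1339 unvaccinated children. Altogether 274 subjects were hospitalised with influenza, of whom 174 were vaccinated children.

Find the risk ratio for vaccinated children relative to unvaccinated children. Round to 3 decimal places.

0.552

vaccinated children without the outcome: 4222 − 174 = 4048
unvaccinated children with the outcome: 274 − 174 = 100
unvaccinated children without the outcome: 1339 − 100 = 1239
risk, vaccinated children = 174/4222 = 0.04121
risk, unvaccinated children = 100/1339 = 0.07468
RR = 0.04121 / 0.07468 = 0.552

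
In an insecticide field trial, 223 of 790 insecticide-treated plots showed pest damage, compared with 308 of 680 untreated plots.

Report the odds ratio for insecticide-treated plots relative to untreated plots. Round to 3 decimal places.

OR = (223 × 372) / (567 × 308) = 82956/174636 ≈ 0.475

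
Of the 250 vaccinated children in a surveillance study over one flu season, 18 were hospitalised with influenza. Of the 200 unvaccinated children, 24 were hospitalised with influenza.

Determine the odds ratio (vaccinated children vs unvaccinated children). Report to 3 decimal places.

0.569

odds, vaccinated children = 18/232 = 0.0776
odds, unvaccinated children = 24/176 = 0.1364
OR = 0.0776 / 0.1364 = 0.569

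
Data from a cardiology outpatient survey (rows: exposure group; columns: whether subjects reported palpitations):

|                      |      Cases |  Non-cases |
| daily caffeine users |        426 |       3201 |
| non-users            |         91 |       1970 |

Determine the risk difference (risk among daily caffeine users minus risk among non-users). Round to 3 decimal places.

risk, daily caffeine users = 426/3627 = 0.11745
risk, non-users = 91/2061 = 0.04415
risk difference = 0.11745 − 0.04415 = 0.073

RD: 0.073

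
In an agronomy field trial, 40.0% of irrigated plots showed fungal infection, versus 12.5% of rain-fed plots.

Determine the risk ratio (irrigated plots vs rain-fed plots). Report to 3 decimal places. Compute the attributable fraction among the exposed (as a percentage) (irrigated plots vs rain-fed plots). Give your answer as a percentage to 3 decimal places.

RR = 0.4000 / 0.1250 = 3.200
AR% = (0.4000 − 0.1250) / 0.4000 = 0.6875 → 68.750%

RR = 3.200; AR% = 68.750%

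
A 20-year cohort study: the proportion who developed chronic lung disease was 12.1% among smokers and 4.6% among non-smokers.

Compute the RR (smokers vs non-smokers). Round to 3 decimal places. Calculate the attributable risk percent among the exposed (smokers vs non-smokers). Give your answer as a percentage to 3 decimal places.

RR = 2.630; AR% = 61.983%

RR = 0.12100 / 0.04600 = 2.630
AR% = (0.12100 − 0.04600) / 0.12100 = 0.6198 → 61.983%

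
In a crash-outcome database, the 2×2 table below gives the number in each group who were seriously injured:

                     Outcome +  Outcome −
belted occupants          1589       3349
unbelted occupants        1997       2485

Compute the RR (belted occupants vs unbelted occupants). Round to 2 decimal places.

risk, belted occupants = 1589/4938 = 0.3218
risk, unbelted occupants = 1997/4482 = 0.4456
RR = 0.3218 / 0.4456 = 0.72

0.72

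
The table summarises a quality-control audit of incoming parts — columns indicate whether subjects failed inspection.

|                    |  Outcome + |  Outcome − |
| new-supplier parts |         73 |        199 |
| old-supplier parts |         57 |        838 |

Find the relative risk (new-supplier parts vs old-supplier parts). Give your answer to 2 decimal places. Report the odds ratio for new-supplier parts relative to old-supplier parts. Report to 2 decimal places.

risk, new-supplier parts = 73/272 = 0.2684
risk, old-supplier parts = 57/895 = 0.0637
RR = 0.2684 / 0.0637 = 4.21
odds, new-supplier parts = 73/199 = 0.3668
odds, old-supplier parts = 57/838 = 0.0680
OR = 0.3668 / 0.0680 = 5.39

RR = 4.21; OR = 5.39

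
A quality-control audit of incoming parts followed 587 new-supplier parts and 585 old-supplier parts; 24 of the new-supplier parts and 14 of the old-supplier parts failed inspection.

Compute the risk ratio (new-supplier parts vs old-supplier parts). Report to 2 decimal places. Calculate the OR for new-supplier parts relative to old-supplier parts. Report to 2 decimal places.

RR = 1.71; OR = 1.74

risk, new-supplier parts = 24/587 = 0.04089
risk, old-supplier parts = 14/585 = 0.02393
RR = 0.04089 / 0.02393 = 1.71
OR = (24 × 571) / (563 × 14) = 13704/7882 ≈ 1.74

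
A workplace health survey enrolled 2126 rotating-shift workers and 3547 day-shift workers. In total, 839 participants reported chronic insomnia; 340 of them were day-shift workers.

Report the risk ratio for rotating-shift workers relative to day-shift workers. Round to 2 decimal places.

rotating-shift workers with the outcome: 839 − 340 = 499
rotating-shift workers without the outcome: 2126 − 499 = 1627
day-shift workers without the outcome: 3547 − 340 = 3207
risk, rotating-shift workers = 499/2126 = 0.2347
risk, day-shift workers = 340/3547 = 0.0959
RR = 0.2347 / 0.0959 = 2.45

2.45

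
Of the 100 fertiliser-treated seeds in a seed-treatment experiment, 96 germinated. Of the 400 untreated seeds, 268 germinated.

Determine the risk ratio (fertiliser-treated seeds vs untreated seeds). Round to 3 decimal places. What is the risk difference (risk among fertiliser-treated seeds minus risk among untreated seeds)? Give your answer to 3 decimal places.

risk, fertiliser-treated seeds = 96/100 = 0.9600
risk, untreated seeds = 268/400 = 0.6700
RR = 0.9600 / 0.6700 = 1.433
risk difference = 0.9600 − 0.6700 = 0.290

RR = 1.433; RD = 0.290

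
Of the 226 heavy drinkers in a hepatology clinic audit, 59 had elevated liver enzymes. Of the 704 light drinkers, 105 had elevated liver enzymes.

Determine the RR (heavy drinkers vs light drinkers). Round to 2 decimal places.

risk, heavy drinkers = 59/226 = 0.2611
risk, light drinkers = 105/704 = 0.1491
RR = 0.2611 / 0.1491 = 1.75

RR = 1.75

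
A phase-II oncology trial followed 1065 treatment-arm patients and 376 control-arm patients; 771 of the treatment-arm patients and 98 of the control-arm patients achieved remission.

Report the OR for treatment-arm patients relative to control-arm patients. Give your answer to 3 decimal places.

OR = (771 × 278) / (294 × 98) = 214338/28812 ≈ 7.439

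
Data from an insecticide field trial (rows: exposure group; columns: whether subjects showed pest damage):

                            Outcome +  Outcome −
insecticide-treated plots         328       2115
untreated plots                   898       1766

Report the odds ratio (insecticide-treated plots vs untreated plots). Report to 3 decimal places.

OR = (328 × 1766) / (2115 × 898) = 579248/1899270 ≈ 0.305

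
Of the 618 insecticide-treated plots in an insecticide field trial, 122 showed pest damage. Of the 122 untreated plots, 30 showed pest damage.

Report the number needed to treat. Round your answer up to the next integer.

risk, insecticide-treated plots = 122/618 = 0.197411
risk, untreated plots = 30/122 = 0.245902
absolute risk difference = 0.048491
1 / 0.048491 = 20.622 → round up → 21

NNT ≈ 21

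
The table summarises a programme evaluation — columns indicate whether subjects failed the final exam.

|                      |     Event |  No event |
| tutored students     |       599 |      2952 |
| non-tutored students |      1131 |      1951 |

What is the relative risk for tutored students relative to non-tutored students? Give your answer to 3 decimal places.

risk, tutored students = 599/3551 = 0.1687
risk, non-tutored students = 1131/3082 = 0.3670
RR = 0.1687 / 0.3670 = 0.460

0.460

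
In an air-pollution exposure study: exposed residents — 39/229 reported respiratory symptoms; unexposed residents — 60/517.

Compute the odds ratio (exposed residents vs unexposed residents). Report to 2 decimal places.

OR = (39 × 457) / (190 × 60) = 17823/11400 ≈ 1.56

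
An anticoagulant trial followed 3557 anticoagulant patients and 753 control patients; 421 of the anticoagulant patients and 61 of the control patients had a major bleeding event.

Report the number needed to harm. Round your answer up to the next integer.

NNH ≈ 27

risk, anticoagulant patients = 421/3557 = 0.118358
risk, control patients = 61/753 = 0.081009
absolute risk difference = 0.037349
1 / 0.037349 = 26.774 → round up → 27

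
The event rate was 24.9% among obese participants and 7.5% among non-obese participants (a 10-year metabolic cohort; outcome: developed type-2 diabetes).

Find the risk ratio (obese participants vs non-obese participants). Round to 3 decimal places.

RR = 0.2490 / 0.0750 = 3.320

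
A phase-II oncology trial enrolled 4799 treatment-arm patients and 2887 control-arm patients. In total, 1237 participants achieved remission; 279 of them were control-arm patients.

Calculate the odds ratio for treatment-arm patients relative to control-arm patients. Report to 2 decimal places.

OR = 2.33

treatment-arm patients with the outcome: 1237 − 279 = 958
treatment-arm patients without the outcome: 4799 − 958 = 3841
control-arm patients without the outcome: 2887 − 279 = 2608
odds, treatment-arm patients = 958/3841 = 0.2494
odds, control-arm patients = 279/2608 = 0.1070
OR = 0.2494 / 0.1070 = 2.33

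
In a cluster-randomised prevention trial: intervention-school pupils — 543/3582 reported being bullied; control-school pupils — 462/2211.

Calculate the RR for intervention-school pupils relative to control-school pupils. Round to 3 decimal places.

risk, intervention-school pupils = 543/3582 = 0.1516
risk, control-school pupils = 462/2211 = 0.2090
RR = 0.1516 / 0.2090 = 0.725

RR = 0.725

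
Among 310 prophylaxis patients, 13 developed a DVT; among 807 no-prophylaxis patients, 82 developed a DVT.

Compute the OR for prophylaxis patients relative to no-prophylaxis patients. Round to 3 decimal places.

OR = (13 × 725) / (297 × 82) = 9425/24354 ≈ 0.387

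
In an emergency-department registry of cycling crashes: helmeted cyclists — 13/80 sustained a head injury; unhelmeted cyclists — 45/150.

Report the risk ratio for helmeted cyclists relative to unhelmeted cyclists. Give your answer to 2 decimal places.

RR = 0.54

risk, helmeted cyclists = 13/80 = 0.1625
risk, unhelmeted cyclists = 45/150 = 0.3000
RR = 0.1625 / 0.3000 = 0.54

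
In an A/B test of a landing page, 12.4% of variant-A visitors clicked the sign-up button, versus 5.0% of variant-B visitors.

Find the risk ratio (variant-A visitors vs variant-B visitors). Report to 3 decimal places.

RR = 0.1240 / 0.0500 = 2.480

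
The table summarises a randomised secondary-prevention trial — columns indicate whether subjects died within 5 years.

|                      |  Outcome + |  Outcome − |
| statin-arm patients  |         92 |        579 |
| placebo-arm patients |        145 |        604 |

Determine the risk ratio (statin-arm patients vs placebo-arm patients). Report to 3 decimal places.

risk, statin-arm patients = 92/671 = 0.1371
risk, placebo-arm patients = 145/749 = 0.1936
RR = 0.1371 / 0.1936 = 0.708

RR: 0.708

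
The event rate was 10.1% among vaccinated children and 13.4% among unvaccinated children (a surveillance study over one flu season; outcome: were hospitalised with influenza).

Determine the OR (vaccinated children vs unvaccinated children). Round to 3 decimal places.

OR ≈ 0.726

odds, vaccinated children = 0.1010/0.8990 = 0.1123
odds, unvaccinated children = 0.1340/0.8660 = 0.1547
OR = 0.1123 / 0.1547 = 0.726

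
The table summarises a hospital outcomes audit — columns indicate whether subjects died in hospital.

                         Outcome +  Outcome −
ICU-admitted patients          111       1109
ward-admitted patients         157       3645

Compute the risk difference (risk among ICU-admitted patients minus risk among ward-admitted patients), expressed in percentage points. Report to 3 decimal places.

RD ≈ 4.969

risk, ICU-admitted patients = 111/1220 = 0.09098
risk, ward-admitted patients = 157/3802 = 0.04129
risk difference = 0.09098 − 0.04129 = 0.04969 → 4.969 percentage points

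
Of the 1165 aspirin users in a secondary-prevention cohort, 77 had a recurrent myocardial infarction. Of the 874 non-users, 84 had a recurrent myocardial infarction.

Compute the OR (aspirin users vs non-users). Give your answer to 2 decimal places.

OR = (77 × 790) / (1088 × 84) = 60830/91392 ≈ 0.67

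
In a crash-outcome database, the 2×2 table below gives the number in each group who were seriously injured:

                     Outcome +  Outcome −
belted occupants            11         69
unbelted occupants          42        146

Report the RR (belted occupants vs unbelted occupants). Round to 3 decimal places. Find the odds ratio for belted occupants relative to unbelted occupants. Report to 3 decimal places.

risk, belted occupants = 11/80 = 0.1375
risk, unbelted occupants = 42/188 = 0.2234
RR = 0.1375 / 0.2234 = 0.615
odds, belted occupants = 11/69 = 0.1594
odds, unbelted occupants = 42/146 = 0.2877
OR = 0.1594 / 0.2877 = 0.554

RR = 0.615; OR = 0.554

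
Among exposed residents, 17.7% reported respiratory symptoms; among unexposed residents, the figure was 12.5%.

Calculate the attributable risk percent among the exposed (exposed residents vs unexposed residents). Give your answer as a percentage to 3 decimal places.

AR% = (0.1770 − 0.1250) / 0.1770 = 0.2938 → 29.379%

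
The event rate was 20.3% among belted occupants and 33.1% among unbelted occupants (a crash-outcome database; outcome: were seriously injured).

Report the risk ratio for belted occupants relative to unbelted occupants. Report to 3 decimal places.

RR = 0.2030 / 0.3310 = 0.613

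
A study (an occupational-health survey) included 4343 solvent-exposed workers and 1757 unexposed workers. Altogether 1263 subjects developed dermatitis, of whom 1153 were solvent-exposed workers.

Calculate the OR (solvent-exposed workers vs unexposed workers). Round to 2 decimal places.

solvent-exposed workers without the outcome: 4343 − 1153 = 3190
unexposed workers with the outcome: 1263 − 1153 = 110
unexposed workers without the outcome: 1757 − 110 = 1647
OR = (1153 × 1647) / (3190 × 110) = 1898991/350900 ≈ 5.41

5.41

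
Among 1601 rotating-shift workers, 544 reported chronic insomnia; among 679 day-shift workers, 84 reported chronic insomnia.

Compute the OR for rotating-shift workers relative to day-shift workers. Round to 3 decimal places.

OR = (544 × 595) / (1057 × 84) = 323680/88788 ≈ 3.646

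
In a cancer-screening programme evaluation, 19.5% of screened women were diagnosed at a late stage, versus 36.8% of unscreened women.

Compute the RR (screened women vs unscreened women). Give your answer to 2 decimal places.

RR = 0.1950 / 0.3680 = 0.53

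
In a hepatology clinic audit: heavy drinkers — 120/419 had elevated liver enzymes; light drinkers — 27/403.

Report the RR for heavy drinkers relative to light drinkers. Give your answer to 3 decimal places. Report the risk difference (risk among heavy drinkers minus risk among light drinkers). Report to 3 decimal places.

RR = 4.275; RD = 0.219

risk, heavy drinkers = 120/419 = 0.2864
risk, light drinkers = 27/403 = 0.0670
RR = 0.2864 / 0.0670 = 4.275
risk difference = 0.2864 − 0.0670 = 0.219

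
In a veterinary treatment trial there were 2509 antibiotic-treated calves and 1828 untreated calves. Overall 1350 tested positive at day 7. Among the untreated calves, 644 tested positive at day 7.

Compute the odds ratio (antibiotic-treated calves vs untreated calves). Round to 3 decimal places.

antibiotic-treated calves with the outcome: 1350 − 644 = 706
antibiotic-treated calves without the outcome: 2509 − 706 = 1803
untreated calves without the outcome: 1828 − 644 = 1184
OR = (706 × 1184) / (1803 × 644) = 835904/1161132 ≈ 0.720

OR: 0.720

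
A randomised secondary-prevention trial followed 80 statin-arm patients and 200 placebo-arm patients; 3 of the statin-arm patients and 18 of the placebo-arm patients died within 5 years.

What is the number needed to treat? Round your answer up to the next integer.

20

risk, statin-arm patients = 3/80 = 0.037500
risk, placebo-arm patients = 18/200 = 0.090000
absolute risk difference = 0.052500
1 / 0.052500 = 19.048 → round up → 20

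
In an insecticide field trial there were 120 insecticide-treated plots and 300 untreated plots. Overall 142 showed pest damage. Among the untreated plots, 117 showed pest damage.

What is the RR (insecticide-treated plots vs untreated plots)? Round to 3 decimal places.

insecticide-treated plots with the outcome: 142 − 117 = 25
insecticide-treated plots without the outcome: 120 − 25 = 95
untreated plots without the outcome: 300 − 117 = 183
risk, insecticide-treated plots = 25/120 = 0.2083
risk, untreated plots = 117/300 = 0.3900
RR = 0.2083 / 0.3900 = 0.534

0.534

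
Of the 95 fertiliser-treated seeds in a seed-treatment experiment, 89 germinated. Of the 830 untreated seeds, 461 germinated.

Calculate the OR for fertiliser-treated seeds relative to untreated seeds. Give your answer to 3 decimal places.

11.873

odds, fertiliser-treated seeds = 89/6 = 14.8333
odds, untreated seeds = 461/369 = 1.2493
OR = 14.8333 / 1.2493 = 11.873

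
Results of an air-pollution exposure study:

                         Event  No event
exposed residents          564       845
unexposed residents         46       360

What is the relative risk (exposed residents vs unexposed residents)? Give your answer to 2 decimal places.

RR = 3.53

risk, exposed residents = 564/1409 = 0.4003
risk, unexposed residents = 46/406 = 0.1133
RR = 0.4003 / 0.1133 = 3.53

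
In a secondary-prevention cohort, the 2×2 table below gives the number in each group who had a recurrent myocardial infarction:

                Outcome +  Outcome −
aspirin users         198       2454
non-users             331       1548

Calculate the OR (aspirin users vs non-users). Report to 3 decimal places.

OR = 0.377

odds, aspirin users = 198/2454 = 0.0807
odds, non-users = 331/1548 = 0.2138
OR = 0.0807 / 0.2138 = 0.377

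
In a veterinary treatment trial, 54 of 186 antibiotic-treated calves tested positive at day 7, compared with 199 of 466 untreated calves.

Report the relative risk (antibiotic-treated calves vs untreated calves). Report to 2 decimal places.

RR: 0.68

risk, antibiotic-treated calves = 54/186 = 0.2903
risk, untreated calves = 199/466 = 0.4270
RR = 0.2903 / 0.4270 = 0.68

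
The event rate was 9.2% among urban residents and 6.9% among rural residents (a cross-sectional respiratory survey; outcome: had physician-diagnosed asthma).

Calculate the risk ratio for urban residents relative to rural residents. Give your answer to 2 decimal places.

RR = 0.0920 / 0.0690 = 1.33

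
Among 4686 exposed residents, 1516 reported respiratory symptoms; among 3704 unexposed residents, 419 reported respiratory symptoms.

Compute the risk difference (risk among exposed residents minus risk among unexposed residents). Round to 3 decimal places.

RD ≈ 0.210

risk, exposed residents = 1516/4686 = 0.3235
risk, unexposed residents = 419/3704 = 0.1131
risk difference = 0.3235 − 0.1131 = 0.210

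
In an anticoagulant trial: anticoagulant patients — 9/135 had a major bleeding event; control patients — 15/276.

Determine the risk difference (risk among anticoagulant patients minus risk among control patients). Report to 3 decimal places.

0.012

risk, anticoagulant patients = 9/135 = 0.0667
risk, control patients = 15/276 = 0.0543
risk difference = 0.0667 − 0.0543 = 0.012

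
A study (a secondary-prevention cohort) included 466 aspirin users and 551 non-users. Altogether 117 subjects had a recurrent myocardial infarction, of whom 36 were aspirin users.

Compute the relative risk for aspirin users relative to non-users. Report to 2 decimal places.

aspirin users without the outcome: 466 − 36 = 430
non-users with the outcome: 117 − 36 = 81
non-users without the outcome: 551 − 81 = 470
risk, aspirin users = 36/466 = 0.0773
risk, non-users = 81/551 = 0.1470
RR = 0.0773 / 0.1470 = 0.53

0.53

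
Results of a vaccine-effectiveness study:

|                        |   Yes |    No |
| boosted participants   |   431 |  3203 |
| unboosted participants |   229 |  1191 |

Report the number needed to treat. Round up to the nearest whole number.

NNT: 24

risk, boosted participants = 431/3634 = 0.118602
risk, unboosted participants = 229/1420 = 0.161268
absolute risk difference = 0.042666
1 / 0.042666 = 23.438 → round up → 24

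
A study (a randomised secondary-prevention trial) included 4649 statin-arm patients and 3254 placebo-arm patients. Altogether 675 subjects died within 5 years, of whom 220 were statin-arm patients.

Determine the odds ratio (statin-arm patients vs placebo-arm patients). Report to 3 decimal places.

OR ≈ 0.306

statin-arm patients without the outcome: 4649 − 220 = 4429
placebo-arm patients with the outcome: 675 − 220 = 455
placebo-arm patients without the outcome: 3254 − 455 = 2799
odds, statin-arm patients = 220/4429 = 0.04967
odds, placebo-arm patients = 455/2799 = 0.16256
OR = 0.04967 / 0.16256 = 0.306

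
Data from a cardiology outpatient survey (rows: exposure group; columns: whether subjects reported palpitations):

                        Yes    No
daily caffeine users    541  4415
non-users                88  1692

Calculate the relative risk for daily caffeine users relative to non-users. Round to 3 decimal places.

RR ≈ 2.208

risk, daily caffeine users = 541/4956 = 0.10916
risk, non-users = 88/1780 = 0.04944
RR = 0.10916 / 0.04944 = 2.208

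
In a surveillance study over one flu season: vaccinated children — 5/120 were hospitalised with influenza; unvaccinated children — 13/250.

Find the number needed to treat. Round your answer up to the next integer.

risk, vaccinated children = 5/120 = 0.041667
risk, unvaccinated children = 13/250 = 0.052000
absolute risk difference = 0.010333
1 / 0.010333 = 96.777 → round up → 97

97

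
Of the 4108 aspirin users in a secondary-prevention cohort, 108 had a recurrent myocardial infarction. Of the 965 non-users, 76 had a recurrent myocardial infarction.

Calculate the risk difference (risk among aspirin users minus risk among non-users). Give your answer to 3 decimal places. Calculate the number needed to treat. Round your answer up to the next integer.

risk, aspirin users = 108/4108 = 0.02629
risk, non-users = 76/965 = 0.07876
risk difference = 0.02629 − 0.07876 = -0.052
absolute risk difference = 0.052466
1 / 0.052466 = 19.060 → round up → 20

RD = -0.052; NNT = 20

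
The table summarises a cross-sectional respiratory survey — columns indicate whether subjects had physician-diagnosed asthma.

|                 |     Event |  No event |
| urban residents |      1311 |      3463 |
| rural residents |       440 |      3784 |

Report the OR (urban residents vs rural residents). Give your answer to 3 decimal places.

OR = (1311 × 3784) / (3463 × 440) = 4960824/1523720 ≈ 3.256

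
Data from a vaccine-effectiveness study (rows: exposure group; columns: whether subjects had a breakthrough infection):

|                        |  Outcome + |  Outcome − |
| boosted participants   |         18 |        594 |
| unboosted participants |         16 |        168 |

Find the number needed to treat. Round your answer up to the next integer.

18

risk, boosted participants = 18/612 = 0.029412
risk, unboosted participants = 16/184 = 0.086957
absolute risk difference = 0.057545
1 / 0.057545 = 17.378 → round up → 18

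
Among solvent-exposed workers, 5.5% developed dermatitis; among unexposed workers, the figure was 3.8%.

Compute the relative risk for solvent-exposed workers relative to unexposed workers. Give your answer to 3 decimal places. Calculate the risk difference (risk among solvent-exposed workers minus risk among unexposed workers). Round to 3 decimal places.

RR = 1.447; RD = 0.017

RR = 0.05500 / 0.03800 = 1.447
risk difference = 0.05500 − 0.03800 = 0.017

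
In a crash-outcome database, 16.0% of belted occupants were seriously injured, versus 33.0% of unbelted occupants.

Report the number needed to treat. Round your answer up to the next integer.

absolute risk difference = 0.170000
1 / 0.170000 = 5.882 → round up → 6

NNT = 6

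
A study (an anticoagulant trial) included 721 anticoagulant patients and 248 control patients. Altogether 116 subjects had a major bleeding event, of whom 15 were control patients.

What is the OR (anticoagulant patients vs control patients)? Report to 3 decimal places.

OR: 2.530

anticoagulant patients with the outcome: 116 − 15 = 101
anticoagulant patients without the outcome: 721 − 101 = 620
control patients without the outcome: 248 − 15 = 233
odds, anticoagulant patients = 101/620 = 0.1629
odds, control patients = 15/233 = 0.0644
OR = 0.1629 / 0.0644 = 2.530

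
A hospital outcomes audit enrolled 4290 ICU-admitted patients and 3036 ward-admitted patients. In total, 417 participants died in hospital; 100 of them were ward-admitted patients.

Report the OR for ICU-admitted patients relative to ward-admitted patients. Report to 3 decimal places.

OR = 2.343

ICU-admitted patients with the outcome: 417 − 100 = 317
ICU-admitted patients without the outcome: 4290 − 317 = 3973
ward-admitted patients without the outcome: 3036 − 100 = 2936
odds, ICU-admitted patients = 317/3973 = 0.07979
odds, ward-admitted patients = 100/2936 = 0.03406
OR = 0.07979 / 0.03406 = 2.343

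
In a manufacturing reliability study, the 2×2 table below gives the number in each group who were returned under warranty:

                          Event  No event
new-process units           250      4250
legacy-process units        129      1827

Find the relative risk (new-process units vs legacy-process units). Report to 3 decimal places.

risk, new-process units = 250/4500 = 0.0556
risk, legacy-process units = 129/1956 = 0.0660
RR = 0.0556 / 0.0660 = 0.842

0.842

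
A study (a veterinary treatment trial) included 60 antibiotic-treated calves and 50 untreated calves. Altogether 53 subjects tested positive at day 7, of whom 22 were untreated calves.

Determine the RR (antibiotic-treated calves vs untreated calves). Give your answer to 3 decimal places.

RR: 1.174

antibiotic-treated calves with the outcome: 53 − 22 = 31
antibiotic-treated calves without the outcome: 60 − 31 = 29
untreated calves without the outcome: 50 − 22 = 28
risk, antibiotic-treated calves = 31/60 = 0.5167
risk, untreated calves = 22/50 = 0.4400
RR = 0.5167 / 0.4400 = 1.174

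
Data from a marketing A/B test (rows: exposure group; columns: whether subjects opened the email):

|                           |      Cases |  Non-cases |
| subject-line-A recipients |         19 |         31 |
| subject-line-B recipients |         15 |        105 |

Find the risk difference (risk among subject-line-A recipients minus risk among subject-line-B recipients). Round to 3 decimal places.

risk, subject-line-A recipients = 19/50 = 0.3800
risk, subject-line-B recipients = 15/120 = 0.1250
risk difference = 0.3800 − 0.1250 = 0.255

RD = 0.255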